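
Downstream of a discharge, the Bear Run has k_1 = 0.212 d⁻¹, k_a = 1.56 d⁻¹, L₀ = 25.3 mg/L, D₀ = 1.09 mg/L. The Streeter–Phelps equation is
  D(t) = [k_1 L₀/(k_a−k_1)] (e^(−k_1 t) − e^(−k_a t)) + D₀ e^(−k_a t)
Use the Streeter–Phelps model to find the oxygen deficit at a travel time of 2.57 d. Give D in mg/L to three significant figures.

D ≈ 2.26 mg/L

k_1 L₀/(k_a−k_1) = 0.212×25.3/(1.56−0.212) = 5.364/1.348 = 3.979 mg/L.
e^(−k_1 t) = e^(−0.212×2.570) = 0.5799; e^(−k_a t) = e^(−1.56×2.570) = 0.01815.
D = 3.979 × (0.5799 − 0.01815) + 1.09 × 0.01815 = 2.235 + 0.01978 = 2.255 mg/L.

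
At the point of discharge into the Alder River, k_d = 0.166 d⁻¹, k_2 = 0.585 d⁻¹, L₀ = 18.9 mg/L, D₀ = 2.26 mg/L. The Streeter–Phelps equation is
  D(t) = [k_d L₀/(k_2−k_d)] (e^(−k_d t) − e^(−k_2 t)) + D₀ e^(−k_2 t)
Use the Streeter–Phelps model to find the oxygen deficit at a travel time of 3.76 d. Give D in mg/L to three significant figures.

k_d L₀/(k_2−k_d) = 0.166×18.9/(0.585−0.166) = 3.137/0.4190 = 7.488 mg/L.
e^(−k_d t) = e^(−0.166×3.760) = 0.5357; e^(−k_2 t) = e^(−0.585×3.760) = 0.1108.
D = 7.488 × (0.5357 − 0.1108) + 2.26 × 0.1108 = 3.181 + 0.2505 = 3.432 mg/L.

D ≈ 3.43 mg/L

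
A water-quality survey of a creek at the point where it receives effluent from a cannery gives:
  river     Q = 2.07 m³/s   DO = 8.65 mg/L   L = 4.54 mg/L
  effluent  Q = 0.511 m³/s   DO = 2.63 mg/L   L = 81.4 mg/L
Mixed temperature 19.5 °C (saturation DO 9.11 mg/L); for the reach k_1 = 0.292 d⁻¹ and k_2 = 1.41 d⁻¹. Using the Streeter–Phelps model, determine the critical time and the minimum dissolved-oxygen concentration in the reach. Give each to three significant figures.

Mixed DO = (2.07×8.65 + 0.511×2.63)/(2.07+0.511) = 19.25/2.581 = 7.458 mg/L.
Mixed L₀ = (2.07×4.54 + 0.511×81.4)/(2.581) = 50.99/2.581 = 19.76 mg/L.
Initial deficit D₀ = C_s − DO₀ = 9.11 − 7.458 = 1.652 mg/L.
t_c = (1/1.118) ln[(1.41/0.292)(1 − 1.652×1.118/(0.292×19.76))] = 0.8945 × ln(3.283) = 1.063 d.
D_c = (0.292/1.41) × 19.76 × e^(−0.292×1.063) = 0.2071 × 19.76 × 0.7331 = 2.999 mg/L.
Minimum DO = 9.11 − 2.999 = 6.111 mg/L.

t_c ≈ 1.06 d; minimum DO ≈ 6.11 mg/L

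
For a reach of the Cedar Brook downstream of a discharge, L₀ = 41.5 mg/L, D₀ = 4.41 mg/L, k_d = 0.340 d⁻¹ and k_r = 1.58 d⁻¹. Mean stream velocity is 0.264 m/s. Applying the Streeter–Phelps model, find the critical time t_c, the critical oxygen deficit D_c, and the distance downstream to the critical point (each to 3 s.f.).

t_c ≈ 0.843 d; D_c ≈ 6.70 mg/L; x_c ≈ 19.2 km

t_c = [1/(k_r−k_d)] ln[(k_r/k_d)(1 − D₀(k_r−k_d)/(k_d L₀))]
= [1/(1.58−0.340)] ln[(1.58/0.340)(1 − 4.41×1.240/(0.340×41.5))]
= (1/1.240) ln[4.647 × 0.6124] = 0.8065 × ln(2.846) = 0.8065 × 1.046 = 0.8435 d.
L(t_c) = L₀ e^(−k_d t_c) = 41.5 × 0.7507 = 31.15 mg/L, and at the critical point k_r D_c = k_d L, so D_c = (0.340/1.58) × 31.15 = 6.704 mg/L.
x_c = v t_c = 0.264 m/s × 0.8435 d × 86400 s/d = 19240 m ≈ 19.2 km.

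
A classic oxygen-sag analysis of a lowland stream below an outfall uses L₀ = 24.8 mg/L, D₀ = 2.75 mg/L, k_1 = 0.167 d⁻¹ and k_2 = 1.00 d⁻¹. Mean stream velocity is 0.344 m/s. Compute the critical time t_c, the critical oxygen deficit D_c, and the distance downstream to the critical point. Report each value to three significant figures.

t_c ≈ 1.18 d; D_c ≈ 3.40 mg/L; x_c ≈ 35.1 km

At the critical point dD/dt = 0, so k_1 L₀ e^(−k_1 t) = k_2 D. Substituting D(t) from the Streeter–Phelps equation and solving for t gives
t_c = ln[(k_2/k_1)(1 − D₀(k_2−k_1)/(k_1 L₀))] / (k_2−k_1).
Here k_2−k_1 = 0.8330 d⁻¹ and 1 − D₀(k_2−k_1)/(k_1 L₀) = 1 − 2.75×0.8330/(0.167×24.8) = 0.4469, so
t_c = ln(5.988 × 0.4469) / 0.8330 = 0.9843 / 0.8330 = 1.182 d.
L(t_c) = L₀ e^(−k_1 t_c) = 24.8 × 0.8209 = 20.36 mg/L, and at the critical point k_2 D_c = k_1 L, so D_c = (0.167/1.00) × 20.36 = 3.400 mg/L.
x_c = v t_c = 0.344 m/s × 1.182 d × 86400 s/d = 35120 m ≈ 35.1 km.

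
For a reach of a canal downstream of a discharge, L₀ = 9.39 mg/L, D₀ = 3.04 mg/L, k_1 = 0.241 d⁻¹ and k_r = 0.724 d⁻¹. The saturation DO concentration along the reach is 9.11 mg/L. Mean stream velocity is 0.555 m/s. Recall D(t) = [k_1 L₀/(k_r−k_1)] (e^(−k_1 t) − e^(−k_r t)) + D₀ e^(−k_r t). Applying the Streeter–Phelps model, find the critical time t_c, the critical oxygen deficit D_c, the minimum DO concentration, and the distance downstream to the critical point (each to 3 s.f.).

At the critical point dD/dt = 0, so k_1 L₀ e^(−k_1 t) = k_r D. Substituting D(t) from the Streeter–Phelps equation and solving for t gives
t_c = ln[(k_r/k_1)(1 − D₀(k_r−k_1)/(k_1 L₀))] / (k_r−k_1).
Here k_r−k_1 = 0.4830 d⁻¹ and 1 − D₀(k_r−k_1)/(k_1 L₀) = 1 − 3.04×0.4830/(0.241×9.39) = 0.3512, so
t_c = ln(3.004 × 0.3512) / 0.4830 = 0.05348 / 0.4830 = 0.1107 d.
D_c = (k_1/k_r) L₀ e^(−k_1 t_c) = (0.241/0.724) × 9.39 × e^(−0.241×0.1107) = 0.3329 × 9.39 × 0.9737 = 3.043 mg/L.
Minimum DO = C_s − D_c = 9.11 − 3.043 = 6.067 mg/L.
x_c = v t_c = 0.555 m/s × 0.1107 d × 86400 s/d = 5309 m ≈ 5.31 km.

t_c ≈ 0.111 d; D_c ≈ 3.04 mg/L; min DO ≈ 6.07 mg/L; x_c ≈ 5.31 km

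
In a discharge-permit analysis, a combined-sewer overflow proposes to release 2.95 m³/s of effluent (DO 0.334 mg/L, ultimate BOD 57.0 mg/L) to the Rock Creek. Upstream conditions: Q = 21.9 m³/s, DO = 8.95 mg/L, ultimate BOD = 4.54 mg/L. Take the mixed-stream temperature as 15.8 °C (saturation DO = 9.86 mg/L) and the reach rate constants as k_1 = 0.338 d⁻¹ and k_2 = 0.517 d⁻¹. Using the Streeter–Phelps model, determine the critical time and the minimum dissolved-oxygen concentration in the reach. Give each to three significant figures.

Mixed DO = (21.9×8.95 + 2.95×0.334)/(21.9+2.95) = 197.0/24.85 = 7.927 mg/L.
Mixed L₀ = (21.9×4.54 + 2.95×57.0)/(24.85) = 267.6/24.85 = 10.77 mg/L.
Initial deficit D₀ = C_s − DO₀ = 9.86 − 7.927 = 1.933 mg/L.
t_c = (1/0.1790) ln[(0.517/0.338)(1 − 1.933×0.1790/(0.338×10.77))] = 5.587 × ln(1.384) = 1.816 d.
D_c = (0.338/0.517) × 10.77 × e^(−0.338×1.816) = 0.6538 × 10.77 × 0.5412 = 3.810 mg/L.
Minimum DO = 9.86 − 3.810 = 6.050 mg/L.

t_c ≈ 1.82 d; minimum DO ≈ 6.05 mg/L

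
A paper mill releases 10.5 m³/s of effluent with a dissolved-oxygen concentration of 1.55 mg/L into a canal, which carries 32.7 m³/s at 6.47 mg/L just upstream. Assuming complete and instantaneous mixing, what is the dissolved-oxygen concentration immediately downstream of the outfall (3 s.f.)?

5.27 mg/L

Flow-weighted mixing: C = (Q_r C_r + Q_w C_w)/(Q_r + Q_w)
= (32.7×6.47 + 10.5×1.55)/(32.7 + 10.5) = 227.8/43.20 = 5.274 mg/L.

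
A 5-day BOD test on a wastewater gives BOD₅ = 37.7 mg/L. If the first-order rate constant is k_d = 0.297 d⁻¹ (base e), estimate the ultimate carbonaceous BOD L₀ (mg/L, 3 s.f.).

L₀ ≈ 48.7 mg/L

BOD₅ = L₀(1 − e^(−5k_d)) ⇒ L₀ = BOD₅ / (1 − e^(−5×0.297))
= 37.7 / (1 − 0.2265) = 37.7 / 0.7735 = 48.74 mg/L.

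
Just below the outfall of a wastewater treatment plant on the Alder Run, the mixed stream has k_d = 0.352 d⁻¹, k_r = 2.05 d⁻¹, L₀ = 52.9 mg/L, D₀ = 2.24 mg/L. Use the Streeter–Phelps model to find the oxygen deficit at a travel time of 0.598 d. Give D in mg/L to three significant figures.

k_d L₀/(k_r−k_d) = 0.352×52.9/(2.05−0.352) = 18.62/1.698 = 10.97 mg/L.
e^(−k_d t) = e^(−0.352×0.5980) = 0.8102; e^(−k_r t) = e^(−2.05×0.5980) = 0.2935.
D = 10.97 × (0.8102 − 0.2935) + 2.24 × 0.2935 = 5.666 + 0.6574 = 6.324 mg/L.

D ≈ 6.32 mg/L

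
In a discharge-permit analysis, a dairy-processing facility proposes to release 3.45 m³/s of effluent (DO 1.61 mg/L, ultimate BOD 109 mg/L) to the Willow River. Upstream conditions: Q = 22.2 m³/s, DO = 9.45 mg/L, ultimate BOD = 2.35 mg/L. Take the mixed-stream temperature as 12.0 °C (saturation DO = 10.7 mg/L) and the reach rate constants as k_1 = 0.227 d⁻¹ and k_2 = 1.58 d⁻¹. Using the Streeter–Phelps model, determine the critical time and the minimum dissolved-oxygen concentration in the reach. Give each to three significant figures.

t_c ≈ 0.155 d; minimum DO ≈ 8.38 mg/L

Mixed DO = (22.2×9.45 + 3.45×1.61)/(22.2+3.45) = 215.3/25.65 = 8.395 mg/L.
Mixed L₀ = (22.2×2.35 + 3.45×109)/(25.65) = 428.2/25.65 = 16.69 mg/L.
Initial deficit D₀ = C_s − DO₀ = 10.7 − 8.395 = 2.305 mg/L.
t_c = (1/1.353) ln[(1.58/0.227)(1 − 2.305×1.353/(0.227×16.69))] = 0.7391 × ln(1.234) = 0.1552 d.
D_c = (0.227/1.58) × 16.69 × e^(−0.227×0.1552) = 0.1437 × 16.69 × 0.9654 = 2.316 mg/L.
Minimum DO = 10.7 − 2.316 = 8.384 mg/L.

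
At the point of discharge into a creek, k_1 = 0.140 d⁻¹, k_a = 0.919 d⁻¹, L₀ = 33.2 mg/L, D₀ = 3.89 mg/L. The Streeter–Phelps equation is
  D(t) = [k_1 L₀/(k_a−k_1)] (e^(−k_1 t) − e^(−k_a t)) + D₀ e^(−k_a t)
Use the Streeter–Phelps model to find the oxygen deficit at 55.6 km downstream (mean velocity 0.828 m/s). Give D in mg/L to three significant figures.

Travel time t = x/v = 55.6 km / (0.828 m/s) = 55600 m / 0.828 m/s = 67150 s = 0.7772 d.
k_1 L₀/(k_a−k_1) = 0.140×33.2/(0.919−0.140) = 4.648/0.7790 = 5.967 mg/L.
e^(−k_1 t) = e^(−0.140×0.7772) = 0.8969; e^(−k_a t) = e^(−0.919×0.7772) = 0.4896.
D = 5.967 × (0.8969 − 0.4896) + 3.89 × 0.4896 = 2.430 + 1.904 = 4.335 mg/L.

D ≈ 4.33 mg/L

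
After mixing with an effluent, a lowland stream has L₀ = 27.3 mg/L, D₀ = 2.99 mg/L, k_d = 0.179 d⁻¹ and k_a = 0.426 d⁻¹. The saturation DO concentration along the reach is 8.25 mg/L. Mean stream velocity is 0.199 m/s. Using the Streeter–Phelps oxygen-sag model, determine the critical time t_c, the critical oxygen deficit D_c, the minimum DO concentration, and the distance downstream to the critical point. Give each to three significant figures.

t_c = [1/(k_a−k_d)] ln[(k_a/k_d)(1 − D₀(k_a−k_d)/(k_d L₀))]
= [1/(0.426−0.179)] ln[(0.426/0.179)(1 − 2.99×0.2470/(0.179×27.3))]
= (1/0.2470) ln[2.380 × 0.8489] = 4.049 × ln(2.020) = 4.049 × 0.7032 = 2.847 d.
D_c = (k_d/k_a) L₀ e^(−k_d t_c) = (0.179/0.426) × 27.3 × e^(−0.179×2.847) = 0.4202 × 27.3 × 0.6007 = 6.891 mg/L.
Minimum DO = C_s − D_c = 8.25 − 6.891 = 1.359 mg/L.
x_c = v t_c = 0.199 m/s × 2.847 d × 86400 s/d = 48950 m ≈ 48.9 km.

t_c ≈ 2.85 d; D_c ≈ 6.89 mg/L; min DO ≈ 1.36 mg/L; x_c ≈ 48.9 km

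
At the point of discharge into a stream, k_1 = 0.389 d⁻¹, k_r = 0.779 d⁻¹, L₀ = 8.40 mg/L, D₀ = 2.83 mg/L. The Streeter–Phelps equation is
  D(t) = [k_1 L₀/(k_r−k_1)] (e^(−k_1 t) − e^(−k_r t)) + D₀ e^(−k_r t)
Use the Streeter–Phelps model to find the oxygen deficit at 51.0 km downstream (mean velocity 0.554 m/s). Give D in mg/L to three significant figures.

D ≈ 3.12 mg/L

Travel time t = x/v = 51.0 km / (0.554 m/s) = 51000 m / 0.554 m/s = 92060 s = 1.065 d.
k_1 L₀/(k_r−k_1) = 0.389×8.40/(0.779−0.389) = 3.268/0.3900 = 8.378 mg/L.
e^(−k_1 t) = e^(−0.389×1.065) = 0.6607; e^(−k_r t) = e^(−0.779×1.065) = 0.4360.
D = 8.378 × (0.6607 − 0.4360) + 2.83 × 0.4360 = 1.882 + 1.234 = 3.116 mg/L.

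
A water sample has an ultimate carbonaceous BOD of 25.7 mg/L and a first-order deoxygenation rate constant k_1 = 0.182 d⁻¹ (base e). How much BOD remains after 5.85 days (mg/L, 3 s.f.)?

L_t = L₀ e^(−k_1 t) = 25.7 × e^(−0.182×5.85) = 25.7 × 0.3448 = 8.862 mg/L.

L ≈ 8.86 mg/L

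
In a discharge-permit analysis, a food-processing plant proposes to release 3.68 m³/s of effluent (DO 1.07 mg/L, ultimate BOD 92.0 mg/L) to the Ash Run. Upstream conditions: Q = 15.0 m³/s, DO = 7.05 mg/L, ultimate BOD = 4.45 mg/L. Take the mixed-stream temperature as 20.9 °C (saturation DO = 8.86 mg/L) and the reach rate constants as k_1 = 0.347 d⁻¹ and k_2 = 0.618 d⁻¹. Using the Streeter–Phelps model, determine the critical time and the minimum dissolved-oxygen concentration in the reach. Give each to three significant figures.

t_c ≈ 1.71 d; minimum DO ≈ 2.13 mg/L

Mixed DO = (15.0×7.05 + 3.68×1.07)/(15.0+3.68) = 109.7/18.68 = 5.872 mg/L.
Mixed L₀ = (15.0×4.45 + 3.68×92.0)/(18.68) = 405.3/18.68 = 21.70 mg/L.
Initial deficit D₀ = C_s − DO₀ = 8.86 − 5.872 = 2.988 mg/L.
t_c = (1/0.2710) ln[(0.618/0.347)(1 − 2.988×0.2710/(0.347×21.70))] = 3.690 × ln(1.589) = 1.710 d.
D_c = (0.347/0.618) × 21.70 × e^(−0.347×1.710) = 0.5615 × 21.70 × 0.5525 = 6.731 mg/L.
Minimum DO = 8.86 − 6.731 = 2.129 mg/L.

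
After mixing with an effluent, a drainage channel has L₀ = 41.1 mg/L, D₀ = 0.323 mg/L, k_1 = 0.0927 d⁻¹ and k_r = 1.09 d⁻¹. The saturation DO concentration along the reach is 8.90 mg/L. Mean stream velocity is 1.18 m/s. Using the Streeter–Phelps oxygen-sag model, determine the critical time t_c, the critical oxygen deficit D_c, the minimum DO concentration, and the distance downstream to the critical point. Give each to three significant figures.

With k_r/k_1 = 11.76 and 1 − D₀(k_r−k_1)/(k_1 L₀) = 0.9155,
t_c = ln(11.76 × 0.9155) / (1.09 − 0.0927) = ln(10.76) / 0.9973 = 2.376/0.9973 = 2.383 d.
D_c = (k_1/k_r) L₀ e^(−k_1 t_c) = (0.0927/1.09) × 41.1 × e^(−0.0927×2.383) = 0.08505 × 41.1 × 0.8018 = 2.803 mg/L.
Minimum DO = C_s − D_c = 8.90 − 2.803 = 6.097 mg/L.
x_c = v t_c = 1.18 m/s × 2.383 d × 86400 s/d = 242900 m ≈ 243 km.

t_c ≈ 2.38 d; D_c ≈ 2.80 mg/L; min DO ≈ 6.10 mg/L; x_c ≈ 243 km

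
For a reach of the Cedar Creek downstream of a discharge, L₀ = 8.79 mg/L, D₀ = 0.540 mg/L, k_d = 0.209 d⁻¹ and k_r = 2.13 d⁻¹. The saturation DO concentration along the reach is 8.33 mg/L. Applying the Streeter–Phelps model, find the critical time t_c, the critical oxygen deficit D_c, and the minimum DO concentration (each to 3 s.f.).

At the critical point dD/dt = 0, so k_d L₀ e^(−k_d t) = k_r D. Substituting D(t) from the Streeter–Phelps equation and solving for t gives
t_c = ln[(k_r/k_d)(1 − D₀(k_r−k_d)/(k_d L₀))] / (k_r−k_d).
Here k_r−k_d = 1.921 d⁻¹ and 1 − D₀(k_r−k_d)/(k_d L₀) = 1 − 0.540×1.921/(0.209×8.79) = 0.4353, so
t_c = ln(10.19 × 0.4353) / 1.921 = 1.490 / 1.921 = 0.7756 d.
L(t_c) = L₀ e^(−k_d t_c) = 8.79 × 0.8504 = 7.475 mg/L, and at the critical point k_r D_c = k_d L, so D_c = (0.209/2.13) × 7.475 = 0.7334 mg/L.
Minimum DO = C_s − D_c = 8.33 − 0.7334 = 7.597 mg/L.

t_c ≈ 0.776 d; D_c ≈ 0.733 mg/L; min DO ≈ 7.60 mg/L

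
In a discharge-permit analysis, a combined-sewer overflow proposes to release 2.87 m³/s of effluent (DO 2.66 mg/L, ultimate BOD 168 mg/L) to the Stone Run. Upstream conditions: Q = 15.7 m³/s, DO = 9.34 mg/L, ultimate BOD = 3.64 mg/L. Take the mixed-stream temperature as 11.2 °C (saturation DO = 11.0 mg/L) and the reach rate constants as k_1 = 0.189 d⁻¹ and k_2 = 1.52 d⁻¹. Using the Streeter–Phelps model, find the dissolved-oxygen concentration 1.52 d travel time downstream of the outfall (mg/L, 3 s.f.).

DO ≈ 8.05 mg/L

Mixed DO = (15.7×9.34 + 2.87×2.66)/(15.7+2.87) = 154.3/18.57 = 8.308 mg/L.
Mixed L₀ = (15.7×3.64 + 2.87×168)/(18.57) = 539.3/18.57 = 29.04 mg/L.
Initial deficit D₀ = C_s − DO₀ = 11.0 − 8.308 = 2.692 mg/L.
D(1.52) = [0.189×29.04/(1.52−0.189)](e^(−0.189×1.52) − e^(−1.52×1.52)) + 2.692 e^(−1.52×1.52)
= 4.124 × (0.7503 − 0.09922) + 2.692 × 0.09922 = 2.952 mg/L.
DO = 11.0 − 2.952 = 8.048 mg/L.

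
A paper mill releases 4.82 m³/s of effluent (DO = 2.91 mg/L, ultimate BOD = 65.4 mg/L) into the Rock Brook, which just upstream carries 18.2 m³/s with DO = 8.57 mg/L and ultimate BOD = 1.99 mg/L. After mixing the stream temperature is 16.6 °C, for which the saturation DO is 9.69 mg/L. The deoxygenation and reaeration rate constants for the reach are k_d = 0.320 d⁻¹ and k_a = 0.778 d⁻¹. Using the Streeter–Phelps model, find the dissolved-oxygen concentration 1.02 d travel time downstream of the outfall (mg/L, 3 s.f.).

DO ≈ 5.78 mg/L

Mixed DO = (18.2×8.57 + 4.82×2.91)/(18.2+4.82) = 170.0/23.02 = 7.385 mg/L.
Mixed L₀ = (18.2×1.99 + 4.82×65.4)/(23.02) = 351.4/23.02 = 15.27 mg/L.
Initial deficit D₀ = C_s − DO₀ = 9.69 − 7.385 = 2.305 mg/L.
D(1.02) = [0.320×15.27/(0.778−0.320)](e^(−0.320×1.02) − e^(−0.778×1.02)) + 2.305 e^(−0.778×1.02)
= 10.67 × (0.7215 − 0.4522) + 2.305 × 0.4522 = 3.915 mg/L.
DO = 9.69 − 3.915 = 5.775 mg/L.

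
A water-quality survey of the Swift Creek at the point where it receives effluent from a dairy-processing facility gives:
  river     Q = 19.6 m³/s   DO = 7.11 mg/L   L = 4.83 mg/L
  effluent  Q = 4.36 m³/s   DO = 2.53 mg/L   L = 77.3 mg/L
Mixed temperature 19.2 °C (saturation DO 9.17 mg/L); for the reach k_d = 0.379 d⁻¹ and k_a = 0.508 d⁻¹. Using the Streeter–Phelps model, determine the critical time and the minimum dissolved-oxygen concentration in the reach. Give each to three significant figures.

t_c ≈ 1.84 d; minimum DO ≈ 2.46 mg/L

Mixed DO = (19.6×7.11 + 4.36×2.53)/(19.6+4.36) = 150.4/23.96 = 6.277 mg/L.
Mixed L₀ = (19.6×4.83 + 4.36×77.3)/(23.96) = 431.7/23.96 = 18.02 mg/L.
Initial deficit D₀ = C_s − DO₀ = 9.17 − 6.277 = 2.893 mg/L.
t_c = (1/0.1290) ln[(0.508/0.379)(1 − 2.893×0.1290/(0.379×18.02))] = 7.752 × ln(1.267) = 1.835 d.
D_c = (0.379/0.508) × 18.02 × e^(−0.379×1.835) = 0.7461 × 18.02 × 0.4988 = 6.705 mg/L.
Minimum DO = 9.17 − 6.705 = 2.465 mg/L.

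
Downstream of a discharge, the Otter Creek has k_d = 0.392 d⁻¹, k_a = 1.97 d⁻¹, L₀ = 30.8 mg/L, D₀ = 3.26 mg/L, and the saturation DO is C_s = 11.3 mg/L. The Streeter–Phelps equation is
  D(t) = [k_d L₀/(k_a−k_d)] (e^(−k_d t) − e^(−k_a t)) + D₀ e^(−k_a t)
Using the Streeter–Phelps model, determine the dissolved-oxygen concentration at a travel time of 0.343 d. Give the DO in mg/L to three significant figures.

k_d L₀/(k_a−k_d) = 0.392×30.8/(1.97−0.392) = 12.07/1.578 = 7.651 mg/L.
e^(−k_d t) = e^(−0.392×0.3430) = 0.8742; e^(−k_a t) = e^(−1.97×0.3430) = 0.5088.
D = 7.651 × (0.8742 − 0.5088) + 3.26 × 0.5088 = 2.796 + 1.659 = 4.454 mg/L.
DO = C_s − D = 11.3 − 4.454 = 6.846 mg/L.

DO ≈ 6.85 mg/L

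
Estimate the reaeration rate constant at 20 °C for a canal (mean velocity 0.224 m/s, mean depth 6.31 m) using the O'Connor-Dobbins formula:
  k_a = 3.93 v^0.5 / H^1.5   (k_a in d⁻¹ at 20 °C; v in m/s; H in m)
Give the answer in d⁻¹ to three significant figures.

k_a = 3.93 × 0.224^0.5 / 6.31^1.5 = 3.93 × 0.4733 / 15.85 = 0.1173 d⁻¹.

k_a ≈ 0.117 d⁻¹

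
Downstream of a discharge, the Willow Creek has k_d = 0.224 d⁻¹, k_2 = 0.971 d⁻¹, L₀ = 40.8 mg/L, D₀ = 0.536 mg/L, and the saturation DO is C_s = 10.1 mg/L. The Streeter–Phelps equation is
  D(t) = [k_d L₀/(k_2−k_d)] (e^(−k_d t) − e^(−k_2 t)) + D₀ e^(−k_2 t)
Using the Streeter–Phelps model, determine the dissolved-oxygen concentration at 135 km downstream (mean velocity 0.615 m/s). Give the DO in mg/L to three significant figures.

Travel time t = x/v = 135 km / (0.615 m/s) = 135000 m / 0.615 m/s = 219500 s = 2.541 d.
k_d L₀/(k_2−k_d) = 0.224×40.8/(0.971−0.224) = 9.139/0.7470 = 12.23 mg/L.
e^(−k_d t) = e^(−0.224×2.541) = 0.5660; e^(−k_2 t) = e^(−0.971×2.541) = 0.08484.
D = 12.23 × (0.5660 − 0.08484) + 0.536 × 0.08484 = 5.887 + 0.04547 = 5.933 mg/L.
DO = C_s − D = 10.1 − 5.933 = 4.167 mg/L.

DO ≈ 4.17 mg/L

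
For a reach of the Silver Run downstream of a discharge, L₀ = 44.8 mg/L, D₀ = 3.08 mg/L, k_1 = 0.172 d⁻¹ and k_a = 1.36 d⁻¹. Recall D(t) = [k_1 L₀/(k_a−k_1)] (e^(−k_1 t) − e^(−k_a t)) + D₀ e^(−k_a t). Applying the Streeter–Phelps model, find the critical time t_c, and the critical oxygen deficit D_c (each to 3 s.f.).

t_c ≈ 1.20 d; D_c ≈ 4.61 mg/L

t_c = [1/(k_a−k_1)] ln[(k_a/k_1)(1 − D₀(k_a−k_1)/(k_1 L₀))]
= [1/(1.36−0.172)] ln[(1.36/0.172)(1 − 3.08×1.188/(0.172×44.8))]
= (1/1.188) ln[7.907 × 0.5251] = 0.8418 × ln(4.152) = 0.8418 × 1.424 = 1.198 d.
L(t_c) = L₀ e^(−k_1 t_c) = 44.8 × 0.8137 = 36.46 mg/L, and at the critical point k_a D_c = k_1 L, so D_c = (0.172/1.36) × 36.46 = 4.611 mg/L.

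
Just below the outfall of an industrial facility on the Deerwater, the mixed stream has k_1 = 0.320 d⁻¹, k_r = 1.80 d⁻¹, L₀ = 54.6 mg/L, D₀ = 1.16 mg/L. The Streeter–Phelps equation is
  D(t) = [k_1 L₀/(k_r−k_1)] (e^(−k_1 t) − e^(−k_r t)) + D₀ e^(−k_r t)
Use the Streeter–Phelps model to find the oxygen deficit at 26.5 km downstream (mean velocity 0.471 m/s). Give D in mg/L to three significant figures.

Travel time t = x/v = 26.5 km / (0.471 m/s) = 26500 m / 0.471 m/s = 56260 s = 0.6512 d.
k_1 L₀/(k_r−k_1) = 0.320×54.6/(1.80−0.320) = 17.47/1.480 = 11.81 mg/L.
e^(−k_1 t) = e^(−0.320×0.6512) = 0.8119; e^(−k_r t) = e^(−1.80×0.6512) = 0.3097.
D = 11.81 × (0.8119 − 0.3097) + 1.16 × 0.3097 = 5.929 + 0.3593 = 6.288 mg/L.

D ≈ 6.29 mg/L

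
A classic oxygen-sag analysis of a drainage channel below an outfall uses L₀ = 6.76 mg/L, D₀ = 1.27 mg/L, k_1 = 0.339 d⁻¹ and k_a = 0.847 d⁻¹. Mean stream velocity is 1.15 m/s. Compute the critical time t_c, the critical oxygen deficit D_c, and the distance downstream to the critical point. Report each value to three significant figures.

At the critical point dD/dt = 0, so k_1 L₀ e^(−k_1 t) = k_a D. Substituting D(t) from the Streeter–Phelps equation and solving for t gives
t_c = ln[(k_a/k_1)(1 − D₀(k_a−k_1)/(k_1 L₀))] / (k_a−k_1).
Here k_a−k_1 = 0.5080 d⁻¹ and 1 − D₀(k_a−k_1)/(k_1 L₀) = 1 − 1.27×0.5080/(0.339×6.76) = 0.7185, so
t_c = ln(2.499 × 0.7185) / 0.5080 = 0.5851 / 0.5080 = 1.152 d.
L(t_c) = L₀ e^(−k_1 t_c) = 6.76 × 0.6768 = 4.575 mg/L, and at the critical point k_a D_c = k_1 L, so D_c = (0.339/0.847) × 4.575 = 1.831 mg/L.
x_c = v t_c = 1.15 m/s × 1.152 d × 86400 s/d = 114400 m ≈ 114 km.

t_c ≈ 1.15 d; D_c ≈ 1.83 mg/L; x_c ≈ 114 km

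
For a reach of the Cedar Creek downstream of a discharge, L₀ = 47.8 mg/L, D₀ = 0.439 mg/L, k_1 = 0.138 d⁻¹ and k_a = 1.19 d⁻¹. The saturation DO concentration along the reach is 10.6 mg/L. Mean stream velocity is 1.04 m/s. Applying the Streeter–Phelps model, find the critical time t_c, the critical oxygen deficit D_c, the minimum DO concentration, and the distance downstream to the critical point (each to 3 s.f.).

t_c ≈ 1.98 d; D_c ≈ 4.22 mg/L; min DO ≈ 6.38 mg/L; x_c ≈ 178 km

At the critical point dD/dt = 0, so k_1 L₀ e^(−k_1 t) = k_a D. Substituting D(t) from the Streeter–Phelps equation and solving for t gives
t_c = ln[(k_a/k_1)(1 − D₀(k_a−k_1)/(k_1 L₀))] / (k_a−k_1).
Here k_a−k_1 = 1.052 d⁻¹ and 1 − D₀(k_a−k_1)/(k_1 L₀) = 1 − 0.439×1.052/(0.138×47.8) = 0.9300, so
t_c = ln(8.623 × 0.9300) / 1.052 = 2.082 / 1.052 = 1.979 d.
L(t_c) = L₀ e^(−k_1 t_c) = 47.8 × 0.7610 = 36.38 mg/L, and at the critical point k_a D_c = k_1 L, so D_c = (0.138/1.19) × 36.38 = 4.218 mg/L.
Minimum DO = C_s − D_c = 10.6 − 4.218 = 6.382 mg/L.
x_c = v t_c = 1.04 m/s × 1.979 d × 86400 s/d = 177800 m ≈ 178 km.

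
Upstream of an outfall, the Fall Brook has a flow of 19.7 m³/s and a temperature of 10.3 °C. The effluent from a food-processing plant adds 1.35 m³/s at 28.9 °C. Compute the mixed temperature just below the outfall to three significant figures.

Flow-weighted mixing: C = (Q_r C_r + Q_w C_w)/(Q_r + Q_w)
= (19.7×10.3 + 1.35×28.9)/(19.7 + 1.35) = 241.9/21.05 = 11.49 °C.

11.5 °C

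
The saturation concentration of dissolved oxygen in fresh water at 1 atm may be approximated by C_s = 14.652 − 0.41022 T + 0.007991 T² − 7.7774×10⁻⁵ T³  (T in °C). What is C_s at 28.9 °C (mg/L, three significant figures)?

C_s = 14.652 − 0.41022×28.9 + 0.007991×28.9² − 7.7774×10⁻⁵×28.9³ = 7.594 mg/L.

C_s ≈ 7.59 mg/L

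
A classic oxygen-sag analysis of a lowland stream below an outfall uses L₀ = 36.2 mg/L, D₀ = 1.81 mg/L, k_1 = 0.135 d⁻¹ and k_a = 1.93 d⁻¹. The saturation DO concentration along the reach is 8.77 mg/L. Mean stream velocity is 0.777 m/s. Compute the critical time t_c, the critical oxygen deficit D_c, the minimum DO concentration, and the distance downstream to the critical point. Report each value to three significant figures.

With k_a/k_1 = 14.30 and 1 − D₀(k_a−k_1)/(k_1 L₀) = 0.3352,
t_c = ln(14.30 × 0.3352) / (1.93 − 0.135) = ln(4.792) / 1.795 = 1.567/1.795 = 0.8729 d.
D_c = (k_1/k_a) L₀ e^(−k_1 t_c) = (0.135/1.93) × 36.2 × e^(−0.135×0.8729) = 0.06995 × 36.2 × 0.8888 = 2.251 mg/L.
Minimum DO = C_s − D_c = 8.77 − 2.251 = 6.519 mg/L.
x_c = v t_c = 0.777 m/s × 0.8729 d × 86400 s/d = 58600 m ≈ 58.6 km.

t_c ≈ 0.873 d; D_c ≈ 2.25 mg/L; min DO ≈ 6.52 mg/L; x_c ≈ 58.6 km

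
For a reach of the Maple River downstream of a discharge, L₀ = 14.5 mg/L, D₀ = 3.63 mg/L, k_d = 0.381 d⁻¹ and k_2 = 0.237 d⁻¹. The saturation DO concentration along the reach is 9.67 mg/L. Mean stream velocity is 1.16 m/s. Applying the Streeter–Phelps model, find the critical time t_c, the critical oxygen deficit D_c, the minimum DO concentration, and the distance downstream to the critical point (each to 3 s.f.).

t_c ≈ 2.67 d; D_c ≈ 8.43 mg/L; min DO ≈ 1.24 mg/L; x_c ≈ 267 km

With k_2/k_d = 0.6220 and 1 − D₀(k_2−k_d)/(k_d L₀) = 1.095,
t_c = ln(0.6220 × 1.095) / (0.237 − 0.381) = ln(0.6809) / -0.1440 = -0.3843/-0.1440 = 2.669 d.
L(t_c) = L₀ e^(−k_d t_c) = 14.5 × 0.3617 = 5.245 mg/L, and at the critical point k_2 D_c = k_d L, so D_c = (0.381/0.237) × 5.245 = 8.432 mg/L.
Minimum DO = C_s − D_c = 9.67 − 8.432 = 1.238 mg/L.
x_c = v t_c = 1.16 m/s × 2.669 d × 86400 s/d = 267500 m ≈ 267 km.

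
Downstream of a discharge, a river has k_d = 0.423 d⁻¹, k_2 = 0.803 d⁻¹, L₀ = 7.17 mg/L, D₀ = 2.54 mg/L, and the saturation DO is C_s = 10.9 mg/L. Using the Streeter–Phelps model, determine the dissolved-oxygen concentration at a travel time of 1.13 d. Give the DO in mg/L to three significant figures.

k_d L₀/(k_2−k_d) = 0.423×7.17/(0.803−0.423) = 3.033/0.3800 = 7.981 mg/L.
e^(−k_d t) = e^(−0.423×1.130) = 0.6200; e^(−k_2 t) = e^(−0.803×1.130) = 0.4036.
D = 7.981 × (0.6200 − 0.4036) + 2.54 × 0.4036 = 1.728 + 1.025 = 2.753 mg/L.
DO = C_s − D = 10.9 − 2.753 = 8.147 mg/L.

DO ≈ 8.15 mg/L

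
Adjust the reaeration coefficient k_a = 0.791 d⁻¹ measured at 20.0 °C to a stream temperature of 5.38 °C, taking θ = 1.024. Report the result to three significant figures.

k_a ≈ 0.559 d⁻¹

k_a(T₂) = k_a(T₁) · θ^(T₂−T₁) = 0.791 × 1.024^(5.38−20.0)
= 0.791 × 1.024^-14.6 = 0.791 × 0.7070 = 0.5592 d⁻¹.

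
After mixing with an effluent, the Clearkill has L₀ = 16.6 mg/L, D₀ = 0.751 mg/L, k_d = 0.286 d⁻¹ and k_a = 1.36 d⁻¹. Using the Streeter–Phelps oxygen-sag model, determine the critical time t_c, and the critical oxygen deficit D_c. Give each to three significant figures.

t_c ≈ 1.28 d; D_c ≈ 2.42 mg/L

With k_a/k_d = 4.755 and 1 − D₀(k_a−k_d)/(k_d L₀) = 0.8301,
t_c = ln(4.755 × 0.8301) / (1.36 − 0.286) = ln(3.947) / 1.074 = 1.373/1.074 = 1.278 d.
L(t_c) = L₀ e^(−k_d t_c) = 16.6 × 0.6938 = 11.52 mg/L, and at the critical point k_a D_c = k_d L, so D_c = (0.286/1.36) × 11.52 = 2.422 mg/L.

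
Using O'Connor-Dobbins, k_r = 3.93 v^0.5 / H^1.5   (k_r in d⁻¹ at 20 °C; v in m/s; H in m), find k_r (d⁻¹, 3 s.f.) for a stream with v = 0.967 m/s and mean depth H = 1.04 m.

k_r = 3.93 × 0.967^0.5 / 1.04^1.5 = 3.93 × 0.9834 / 1.061 = 3.644 d⁻¹.

k_r ≈ 3.64 d⁻¹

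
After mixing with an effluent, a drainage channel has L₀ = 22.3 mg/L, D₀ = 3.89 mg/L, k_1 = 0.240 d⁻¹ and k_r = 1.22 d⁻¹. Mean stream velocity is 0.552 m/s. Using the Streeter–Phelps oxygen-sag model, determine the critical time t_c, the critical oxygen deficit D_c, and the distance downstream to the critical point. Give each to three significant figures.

t_c ≈ 0.388 d; D_c ≈ 4.00 mg/L; x_c ≈ 18.5 km

At the critical point dD/dt = 0, so k_1 L₀ e^(−k_1 t) = k_r D. Substituting D(t) from the Streeter–Phelps equation and solving for t gives
t_c = ln[(k_r/k_1)(1 − D₀(k_r−k_1)/(k_1 L₀))] / (k_r−k_1).
Here k_r−k_1 = 0.9800 d⁻¹ and 1 − D₀(k_r−k_1)/(k_1 L₀) = 1 − 3.89×0.9800/(0.240×22.3) = 0.2877, so
t_c = ln(5.083 × 0.2877) / 0.9800 = 0.3801 / 0.9800 = 0.3879 d.
L(t_c) = L₀ e^(−k_1 t_c) = 22.3 × 0.9111 = 20.32 mg/L, and at the critical point k_r D_c = k_1 L, so D_c = (0.240/1.22) × 20.32 = 3.997 mg/L.
x_c = v t_c = 0.552 m/s × 0.3879 d × 86400 s/d = 18500 m ≈ 18.5 km.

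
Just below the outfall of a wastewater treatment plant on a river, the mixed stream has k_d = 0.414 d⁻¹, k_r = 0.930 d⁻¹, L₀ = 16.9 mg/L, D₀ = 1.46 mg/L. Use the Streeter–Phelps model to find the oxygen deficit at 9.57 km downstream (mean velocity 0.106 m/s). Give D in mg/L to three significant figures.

Travel time t = x/v = 9.57 km / (0.106 m/s) = 9570 m / 0.106 m/s = 90280 s = 1.045 d.
k_d L₀/(k_r−k_d) = 0.414×16.9/(0.930−0.414) = 6.997/0.5160 = 13.56 mg/L.
e^(−k_d t) = e^(−0.414×1.045) = 0.6488; e^(−k_r t) = e^(−0.930×1.045) = 0.3784.
D = 13.56 × (0.6488 − 0.3784) + 1.46 × 0.3784 = 3.667 + 0.5525 = 4.219 mg/L.

D ≈ 4.22 mg/L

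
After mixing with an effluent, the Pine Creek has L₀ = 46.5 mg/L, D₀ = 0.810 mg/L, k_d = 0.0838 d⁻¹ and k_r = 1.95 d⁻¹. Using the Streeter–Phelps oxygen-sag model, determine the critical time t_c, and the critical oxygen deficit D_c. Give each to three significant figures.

t_c ≈ 1.42 d; D_c ≈ 1.77 mg/L

At the critical point dD/dt = 0, so k_d L₀ e^(−k_d t) = k_r D. Substituting D(t) from the Streeter–Phelps equation and solving for t gives
t_c = ln[(k_r/k_d)(1 − D₀(k_r−k_d)/(k_d L₀))] / (k_r−k_d).
Here k_r−k_d = 1.866 d⁻¹ and 1 − D₀(k_r−k_d)/(k_d L₀) = 1 − 0.810×1.866/(0.0838×46.5) = 0.6121, so
t_c = ln(23.27 × 0.6121) / 1.866 = 2.656 / 1.866 = 1.423 d.
L(t_c) = L₀ e^(−k_d t_c) = 46.5 × 0.8876 = 41.27 mg/L, and at the critical point k_r D_c = k_d L, so D_c = (0.0838/1.95) × 41.27 = 1.774 mg/L.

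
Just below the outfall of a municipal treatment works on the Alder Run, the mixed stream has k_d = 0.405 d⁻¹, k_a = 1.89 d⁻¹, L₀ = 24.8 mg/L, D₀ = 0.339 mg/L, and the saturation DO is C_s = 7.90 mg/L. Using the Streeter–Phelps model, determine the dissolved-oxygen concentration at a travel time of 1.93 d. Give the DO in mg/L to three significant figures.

DO ≈ 4.97 mg/L

k_d L₀/(k_a−k_d) = 0.405×24.8/(1.89−0.405) = 10.04/1.485 = 6.764 mg/L.
e^(−k_d t) = e^(−0.405×1.930) = 0.4577; e^(−k_a t) = e^(−1.89×1.930) = 0.02605.
D = 6.764 × (0.4577 − 0.02605) + 0.339 × 0.02605 = 2.919 + 0.008831 = 2.928 mg/L.
DO = C_s − D = 7.90 − 2.928 = 4.972 mg/L.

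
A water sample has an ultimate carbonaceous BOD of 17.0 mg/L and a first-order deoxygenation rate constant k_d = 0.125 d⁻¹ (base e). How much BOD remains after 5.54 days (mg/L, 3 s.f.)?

L ≈ 8.51 mg/L

L_t = L₀ e^(−k_d t) = 17.0 × e^(−0.125×5.54) = 17.0 × 0.5003 = 8.506 mg/L.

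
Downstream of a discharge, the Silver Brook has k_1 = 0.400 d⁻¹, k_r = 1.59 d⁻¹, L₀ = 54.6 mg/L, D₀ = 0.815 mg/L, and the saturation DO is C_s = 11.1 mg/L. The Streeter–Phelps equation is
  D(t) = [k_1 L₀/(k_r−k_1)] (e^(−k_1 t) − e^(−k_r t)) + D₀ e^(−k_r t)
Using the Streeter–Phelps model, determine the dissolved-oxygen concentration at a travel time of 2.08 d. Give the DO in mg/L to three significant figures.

DO ≈ 3.76 mg/L

k_1 L₀/(k_r−k_1) = 0.400×54.6/(1.59−0.400) = 21.84/1.190 = 18.35 mg/L.
e^(−k_1 t) = e^(−0.400×2.080) = 0.4352; e^(−k_r t) = e^(−1.59×2.080) = 0.03662.
D = 18.35 × (0.4352 − 0.03662) + 0.815 × 0.03662 = 7.315 + 0.02984 = 7.345 mg/L.
DO = C_s − D = 11.1 − 7.345 = 3.755 mg/L.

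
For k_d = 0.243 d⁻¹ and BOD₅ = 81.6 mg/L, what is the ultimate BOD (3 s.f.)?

BOD₅ = L₀(1 − e^(−5k_d)) ⇒ L₀ = BOD₅ / (1 − e^(−5×0.243))
= 81.6 / (1 − 0.2967) = 81.6 / 0.7033 = 116.0 mg/L.

L₀ ≈ 116 mg/L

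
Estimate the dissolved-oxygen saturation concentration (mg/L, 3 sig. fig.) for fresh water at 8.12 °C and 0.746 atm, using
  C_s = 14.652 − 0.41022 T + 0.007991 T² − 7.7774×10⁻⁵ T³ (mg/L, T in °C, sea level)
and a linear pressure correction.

C_s ≈ 8.81 mg/L

At sea level: C_s = 14.652 − 0.41022×8.12 + 0.007991×8.12² − 7.7774×10⁻⁵×8.12³ = 11.81 mg/L.
Pressure correction: C_s' = 11.81 × 0.746 = 8.807 mg/L.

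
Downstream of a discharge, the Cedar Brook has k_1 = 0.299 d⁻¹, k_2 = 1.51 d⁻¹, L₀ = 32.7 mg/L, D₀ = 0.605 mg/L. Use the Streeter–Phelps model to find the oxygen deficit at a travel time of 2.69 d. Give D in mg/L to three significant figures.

k_1 L₀/(k_2−k_1) = 0.299×32.7/(1.51−0.299) = 9.777/1.211 = 8.074 mg/L.
e^(−k_1 t) = e^(−0.299×2.690) = 0.4474; e^(−k_2 t) = e^(−1.51×2.690) = 0.01722.
D = 8.074 × (0.4474 − 0.01722) + 0.605 × 0.01722 = 3.473 + 0.01042 = 3.484 mg/L.

D ≈ 3.48 mg/L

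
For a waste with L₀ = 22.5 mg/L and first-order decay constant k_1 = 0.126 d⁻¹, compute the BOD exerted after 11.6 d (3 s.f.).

y ≈ 17.3 mg/L

y_t = L₀(1 − e^(−k_1 t)) = 22.5 × (1 − e^(−0.126×11.6))
= 22.5 × (1 − 0.2319) = 22.5 × 0.7681 = 17.28 mg/L.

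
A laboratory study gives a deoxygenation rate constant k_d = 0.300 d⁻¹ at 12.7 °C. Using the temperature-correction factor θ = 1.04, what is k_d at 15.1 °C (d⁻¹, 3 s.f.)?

k_d(T₂) = k_d(T₁) · θ^(T₂−T₁) = 0.300 × 1.04^(15.1−12.7)
= 0.300 × 1.04^2.40 = 0.300 × 1.099 = 0.3296 d⁻¹.

k_d ≈ 0.330 d⁻¹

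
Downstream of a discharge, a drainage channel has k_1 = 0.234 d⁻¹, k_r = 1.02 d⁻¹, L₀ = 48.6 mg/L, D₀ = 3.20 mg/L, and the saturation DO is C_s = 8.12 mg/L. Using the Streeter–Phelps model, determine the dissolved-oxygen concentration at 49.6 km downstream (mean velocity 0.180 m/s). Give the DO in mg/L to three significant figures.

Travel time t = x/v = 49.6 km / (0.180 m/s) = 49600 m / 0.180 m/s = 275600 s = 3.189 d.
k_1 L₀/(k_r−k_1) = 0.234×48.6/(1.02−0.234) = 11.37/0.7860 = 14.47 mg/L.
e^(−k_1 t) = e^(−0.234×3.189) = 0.4741; e^(−k_r t) = e^(−1.02×3.189) = 0.03865.
D = 14.47 × (0.4741 − 0.03865) + 3.20 × 0.03865 = 6.301 + 0.1237 = 6.424 mg/L.
DO = C_s − D = 8.12 − 6.424 = 1.696 mg/L.

DO ≈ 1.70 mg/L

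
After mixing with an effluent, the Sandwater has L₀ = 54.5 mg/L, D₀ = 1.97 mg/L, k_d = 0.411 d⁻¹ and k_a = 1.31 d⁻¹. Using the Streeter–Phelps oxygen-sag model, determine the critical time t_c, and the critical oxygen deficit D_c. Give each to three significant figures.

At the critical point dD/dt = 0, so k_d L₀ e^(−k_d t) = k_a D. Substituting D(t) from the Streeter–Phelps equation and solving for t gives
t_c = ln[(k_a/k_d)(1 − D₀(k_a−k_d)/(k_d L₀))] / (k_a−k_d).
Here k_a−k_d = 0.8990 d⁻¹ and 1 − D₀(k_a−k_d)/(k_d L₀) = 1 − 1.97×0.8990/(0.411×54.5) = 0.9209, so
t_c = ln(3.187 × 0.9209) / 0.8990 = 1.077 / 0.8990 = 1.198 d.
L(t_c) = L₀ e^(−k_d t_c) = 54.5 × 0.6112 = 33.31 mg/L, and at the critical point k_a D_c = k_d L, so D_c = (0.411/1.31) × 33.31 = 10.45 mg/L.

t_c ≈ 1.20 d; D_c ≈ 10.5 mg/L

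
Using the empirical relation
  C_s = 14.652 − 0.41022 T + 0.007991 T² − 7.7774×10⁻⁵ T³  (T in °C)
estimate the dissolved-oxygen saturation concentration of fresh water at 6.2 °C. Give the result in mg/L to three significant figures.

C_s = 14.652 − 0.41022×6.2 + 0.007991×6.2² − 7.7774×10⁻⁵×6.2³ = 12.40 mg/L.

C_s ≈ 12.4 mg/L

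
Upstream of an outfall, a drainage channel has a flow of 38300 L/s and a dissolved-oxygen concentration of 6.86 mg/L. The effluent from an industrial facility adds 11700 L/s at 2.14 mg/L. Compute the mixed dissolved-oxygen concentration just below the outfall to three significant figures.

5.76 mg/L

Flow-weighted mixing: C = (Q_r C_r + Q_w C_w)/(Q_r + Q_w)
= (38300×6.86 + 11700×2.14)/(38300 + 11700) = 287800/50000 = 5.756 mg/L.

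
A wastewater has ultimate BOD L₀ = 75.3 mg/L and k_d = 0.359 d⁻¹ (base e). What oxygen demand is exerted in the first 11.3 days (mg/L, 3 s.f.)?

y ≈ 74.0 mg/L

y_t = L₀(1 − e^(−k_d t)) = 75.3 × (1 − e^(−0.359×11.3))
= 75.3 × (1 − 0.01731) = 75.3 × 0.9827 = 74.00 mg/L.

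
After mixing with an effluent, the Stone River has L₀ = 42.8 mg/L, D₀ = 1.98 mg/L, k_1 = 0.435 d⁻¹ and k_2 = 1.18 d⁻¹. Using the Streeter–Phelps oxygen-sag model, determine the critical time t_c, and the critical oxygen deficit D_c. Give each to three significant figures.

t_c = [1/(k_2−k_1)] ln[(k_2/k_1)(1 − D₀(k_2−k_1)/(k_1 L₀))]
= [1/(1.18−0.435)] ln[(1.18/0.435)(1 − 1.98×0.7450/(0.435×42.8))]
= (1/0.7450) ln[2.713 × 0.9208] = 1.342 × ln(2.498) = 1.342 × 0.9154 = 1.229 d.
D_c = (k_1/k_2) L₀ e^(−k_1 t_c) = (0.435/1.18) × 42.8 × e^(−0.435×1.229) = 0.3686 × 42.8 × 0.5860 = 9.245 mg/L.

t_c ≈ 1.23 d; D_c ≈ 9.25 mg/L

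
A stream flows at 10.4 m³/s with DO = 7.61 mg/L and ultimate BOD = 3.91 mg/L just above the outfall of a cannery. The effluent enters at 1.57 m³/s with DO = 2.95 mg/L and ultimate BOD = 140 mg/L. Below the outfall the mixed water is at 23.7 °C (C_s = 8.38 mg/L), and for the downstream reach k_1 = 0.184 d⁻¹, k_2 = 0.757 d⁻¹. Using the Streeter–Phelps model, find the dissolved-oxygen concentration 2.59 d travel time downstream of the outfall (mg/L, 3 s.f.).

DO ≈ 4.83 mg/L

Mixed DO = (10.4×7.61 + 1.57×2.95)/(10.4+1.57) = 83.78/11.97 = 6.999 mg/L.
Mixed L₀ = (10.4×3.91 + 1.57×140)/(11.97) = 260.5/11.97 = 21.76 mg/L.
Initial deficit D₀ = C_s − DO₀ = 8.38 − 6.999 = 1.381 mg/L.
D(2.59) = [0.184×21.76/(0.757−0.184)](e^(−0.184×2.59) − e^(−0.757×2.59)) + 1.381 e^(−0.757×2.59)
= 6.987 × (0.6209 − 0.1408) + 1.381 × 0.1408 = 3.549 mg/L.
DO = 8.38 − 3.549 = 4.831 mg/L.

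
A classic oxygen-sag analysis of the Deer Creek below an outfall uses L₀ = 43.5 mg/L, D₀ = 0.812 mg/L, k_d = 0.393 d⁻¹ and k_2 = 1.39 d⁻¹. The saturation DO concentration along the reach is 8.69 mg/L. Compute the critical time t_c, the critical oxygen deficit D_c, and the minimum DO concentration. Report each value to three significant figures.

At the critical point dD/dt = 0, so k_d L₀ e^(−k_d t) = k_2 D. Substituting D(t) from the Streeter–Phelps equation and solving for t gives
t_c = ln[(k_2/k_d)(1 − D₀(k_2−k_d)/(k_d L₀))] / (k_2−k_d).
Here k_2−k_d = 0.9970 d⁻¹ and 1 − D₀(k_2−k_d)/(k_d L₀) = 1 − 0.812×0.9970/(0.393×43.5) = 0.9526, so
t_c = ln(3.537 × 0.9526) / 0.9970 = 1.215 / 0.9970 = 1.218 d.
D_c = (k_d/k_2) L₀ e^(−k_d t_c) = (0.393/1.39) × 43.5 × e^(−0.393×1.218) = 0.2827 × 43.5 × 0.6195 = 7.619 mg/L.
Minimum DO = C_s − D_c = 8.69 − 7.619 = 1.071 mg/L.

t_c ≈ 1.22 d; D_c ≈ 7.62 mg/L; min DO ≈ 1.07 mg/L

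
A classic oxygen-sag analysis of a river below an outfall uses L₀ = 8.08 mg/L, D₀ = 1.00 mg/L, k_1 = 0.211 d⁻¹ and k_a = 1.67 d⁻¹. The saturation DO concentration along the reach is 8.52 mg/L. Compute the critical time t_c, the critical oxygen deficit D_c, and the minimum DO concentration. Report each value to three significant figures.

At the critical point dD/dt = 0, so k_1 L₀ e^(−k_1 t) = k_a D. Substituting D(t) from the Streeter–Phelps equation and solving for t gives
t_c = ln[(k_a/k_1)(1 − D₀(k_a−k_1)/(k_1 L₀))] / (k_a−k_1).
Here k_a−k_1 = 1.459 d⁻¹ and 1 − D₀(k_a−k_1)/(k_1 L₀) = 1 − 1.00×1.459/(0.211×8.08) = 0.1442, so
t_c = ln(7.915 × 0.1442) / 1.459 = 0.1323 / 1.459 = 0.09069 d.
D_c = (k_1/k_a) L₀ e^(−k_1 t_c) = (0.211/1.67) × 8.08 × e^(−0.211×0.09069) = 0.1263 × 8.08 × 0.9810 = 1.002 mg/L.
Minimum DO = C_s − D_c = 8.52 − 1.002 = 7.518 mg/L.

t_c ≈ 0.0907 d; D_c ≈ 1.00 mg/L; min DO ≈ 7.52 mg/L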